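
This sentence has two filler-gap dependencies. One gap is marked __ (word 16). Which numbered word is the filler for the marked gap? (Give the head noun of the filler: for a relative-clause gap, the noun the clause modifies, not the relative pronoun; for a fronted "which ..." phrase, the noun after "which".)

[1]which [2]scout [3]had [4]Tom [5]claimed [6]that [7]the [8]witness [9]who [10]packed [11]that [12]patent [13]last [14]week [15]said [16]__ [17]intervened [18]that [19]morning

The marked gap is the subject of "intervened".
Its filler is the fronted wh-phrase "which scout", at word 2.
(The other dependency links word 8 to a gap after word 9.)

2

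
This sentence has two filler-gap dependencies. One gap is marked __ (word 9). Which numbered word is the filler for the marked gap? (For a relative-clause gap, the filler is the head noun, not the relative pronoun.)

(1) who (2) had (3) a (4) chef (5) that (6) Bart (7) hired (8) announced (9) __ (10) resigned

The marked gap is the subject of "resigned".
Its filler is the fronted wh-phrase "who", at word 1.
(The other dependency links word 4 to a gap after word 7.)

1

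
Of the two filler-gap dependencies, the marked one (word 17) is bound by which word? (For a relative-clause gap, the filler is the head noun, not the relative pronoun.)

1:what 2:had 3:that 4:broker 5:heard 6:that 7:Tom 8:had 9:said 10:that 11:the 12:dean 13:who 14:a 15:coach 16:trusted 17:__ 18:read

12

The marked gap is inside the relative clause, the direct object of "trusted".
Its filler is the head noun "dean" (via "who"), at word 12.
(The other dependency links word 1 to a gap after word 18.)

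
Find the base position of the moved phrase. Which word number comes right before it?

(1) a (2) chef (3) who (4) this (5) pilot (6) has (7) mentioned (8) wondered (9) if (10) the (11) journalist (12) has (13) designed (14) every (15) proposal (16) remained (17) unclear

The displaced element is "a chef" (word 2).
It is linked across 1 clause boundary (Ø).
It functions as the subject of "wondered", so the gap sits immediately after word 7 ("mentioned").
Base order: This pilot has mentioned that a chef wondered if the journalist has designed every proposal.

7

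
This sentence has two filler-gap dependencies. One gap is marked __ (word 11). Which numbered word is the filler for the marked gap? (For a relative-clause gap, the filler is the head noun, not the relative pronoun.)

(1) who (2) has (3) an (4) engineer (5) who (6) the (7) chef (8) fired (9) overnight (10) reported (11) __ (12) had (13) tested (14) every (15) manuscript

1

The marked gap is the subject of "tested".
Its filler is the fronted wh-phrase "who", at word 1.
(The other dependency links word 4 to a gap after word 8.)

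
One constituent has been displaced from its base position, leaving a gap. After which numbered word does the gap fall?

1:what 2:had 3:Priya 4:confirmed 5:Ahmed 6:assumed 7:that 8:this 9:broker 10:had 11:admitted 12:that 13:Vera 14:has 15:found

15

The displaced element is "what" (word 1).
It is linked across 3 clause boundaries (Ø → that → that).
It functions as the direct object of "found", so the gap sits immediately after word 15 ("found").
Base order: Priya had confirmed Ahmed assumed that this broker had admitted that Vera has found what.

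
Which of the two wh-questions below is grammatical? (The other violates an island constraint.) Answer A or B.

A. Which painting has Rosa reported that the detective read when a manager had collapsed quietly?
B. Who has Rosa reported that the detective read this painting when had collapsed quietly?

In B, the wh-phrase is extracted from inside an adjunct island (introduced by "when"), which blocks movement.
In A, the extraction path crosses only that-complement boundaries, which are transparent.
So A is grammatical.

A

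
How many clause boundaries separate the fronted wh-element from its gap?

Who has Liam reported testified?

1

"who" is extracted from the subject of "testified".
Boundaries crossed, outermost first: [Ø] — 1 in total.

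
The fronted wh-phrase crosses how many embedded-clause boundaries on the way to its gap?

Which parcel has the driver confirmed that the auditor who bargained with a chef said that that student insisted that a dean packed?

"which parcel" is extracted from the object of "packed".
Boundaries crossed, outermost first: [that], [that], [that] — 3 in total.

3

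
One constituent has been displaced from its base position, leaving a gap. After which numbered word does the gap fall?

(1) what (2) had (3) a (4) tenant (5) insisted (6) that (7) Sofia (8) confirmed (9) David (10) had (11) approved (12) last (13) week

The displaced element is "what" (word 1).
It is linked across 2 clause boundaries (that → Ø).
It functions as the direct object of "approved", so the gap sits immediately after word 11 ("approved").
Base order: A tenant had insisted that Sofia confirmed David had approved what last week.

11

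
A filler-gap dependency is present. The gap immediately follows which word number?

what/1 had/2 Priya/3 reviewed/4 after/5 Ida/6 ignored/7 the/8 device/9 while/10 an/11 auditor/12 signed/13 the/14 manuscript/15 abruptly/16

4

The displaced element is "what" (word 1).
It functions as the direct object of "reviewed", so the gap sits immediately after word 4 ("reviewed").
Base order: Priya had reviewed what after Ida ignored the device while an auditor signed the manuscript abruptly.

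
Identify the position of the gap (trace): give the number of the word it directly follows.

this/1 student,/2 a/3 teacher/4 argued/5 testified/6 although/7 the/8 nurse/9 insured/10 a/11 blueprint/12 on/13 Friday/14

The displaced element is "this student" (word 2).
It is linked across 1 clause boundary (Ø).
It functions as the subject of "testified", so the gap sits immediately after word 5 ("argued").
Base order: A teacher argued that this student testified although the nurse insured a blueprint on Friday.

5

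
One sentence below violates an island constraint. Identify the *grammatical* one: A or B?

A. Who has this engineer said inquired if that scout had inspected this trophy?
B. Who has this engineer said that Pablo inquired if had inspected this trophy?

A

In B, the wh-phrase is extracted from inside a wh-island (introduced by "if"), which blocks movement.
In A, the extraction path crosses only that-complement boundaries, which are transparent.
So A is grammatical.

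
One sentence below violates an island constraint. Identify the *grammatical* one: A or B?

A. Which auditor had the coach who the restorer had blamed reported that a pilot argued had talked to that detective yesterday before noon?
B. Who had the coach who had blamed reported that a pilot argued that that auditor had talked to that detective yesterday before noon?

In B, the wh-phrase is extracted from inside a complex-NP island (relative clause) (introduced by "who"), which blocks movement.
In A, the extraction path crosses only that-complement boundaries, which are transparent.
So A is grammatical.

A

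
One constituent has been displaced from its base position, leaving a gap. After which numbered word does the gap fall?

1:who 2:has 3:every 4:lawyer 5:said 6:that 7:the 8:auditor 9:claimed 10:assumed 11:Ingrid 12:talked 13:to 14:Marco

The displaced element is "who" (word 1).
It is linked across 2 clause boundaries (that → Ø).
It functions as the subject of "assumed", so the gap sits immediately after word 9 ("claimed").
Base order: Every lawyer has said that the auditor claimed who assumed Ingrid talked to Marco.

9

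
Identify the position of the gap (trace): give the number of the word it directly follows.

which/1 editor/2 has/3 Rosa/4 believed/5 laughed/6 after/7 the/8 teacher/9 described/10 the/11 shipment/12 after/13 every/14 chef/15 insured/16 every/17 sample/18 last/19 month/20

The displaced element is "which editor" (word 2).
It is linked across 1 clause boundary (Ø).
It functions as the subject of "laughed", so the gap sits immediately after word 5 ("believed").
Base order: Rosa has believed which editor laughed after the teacher described the shipment after every chef insured every sample last month.

5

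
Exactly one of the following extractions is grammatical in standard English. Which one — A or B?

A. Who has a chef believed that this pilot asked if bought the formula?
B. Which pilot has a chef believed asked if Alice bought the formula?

B

In A, the wh-phrase is extracted from inside a wh-island (introduced by "if"), which blocks movement.
In B, the extraction path crosses only that-complement boundaries, which are transparent.
So B is grammatical.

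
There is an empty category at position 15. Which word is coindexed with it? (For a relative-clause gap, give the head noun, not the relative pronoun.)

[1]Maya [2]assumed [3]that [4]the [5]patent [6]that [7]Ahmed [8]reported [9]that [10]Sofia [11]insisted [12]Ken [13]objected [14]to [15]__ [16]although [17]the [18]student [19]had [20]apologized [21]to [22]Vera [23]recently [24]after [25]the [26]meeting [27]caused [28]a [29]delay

5

The gap at 15 is the prepositional object of "objected", inside a relative clause.
The relative pronoun is "that" (word 6); it is bound by the head noun immediately before it.
Its filler is the head noun "patent", at word 5.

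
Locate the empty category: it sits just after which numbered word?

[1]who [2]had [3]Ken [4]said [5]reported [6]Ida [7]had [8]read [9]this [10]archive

The displaced element is "who" (word 1).
It is linked across 1 clause boundary (Ø).
It functions as the subject of "reported", so the gap sits immediately after word 4 ("said").
Base order: Ken had said who reported Ida had read this archive.

4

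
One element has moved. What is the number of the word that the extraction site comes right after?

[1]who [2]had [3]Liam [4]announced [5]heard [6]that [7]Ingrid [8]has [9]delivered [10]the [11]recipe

4

The displaced element is "who" (word 1).
It is linked across 1 clause boundary (Ø).
It functions as the subject of "heard", so the gap sits immediately after word 4 ("announced").
Base order: Liam had announced who heard that Ingrid has delivered the recipe.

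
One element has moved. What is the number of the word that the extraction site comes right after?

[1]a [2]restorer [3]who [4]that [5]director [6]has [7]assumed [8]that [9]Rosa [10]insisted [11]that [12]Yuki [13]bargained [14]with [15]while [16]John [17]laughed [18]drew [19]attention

14

The displaced element is "a restorer" (word 2).
It is linked across 2 clause boundaries (that → that).
It functions as the object of the preposition "with" of "bargained", so the gap sits immediately after word 14 ("with").
Base order: That director has assumed that Rosa insisted that Yuki bargained with a restorer while John laughed.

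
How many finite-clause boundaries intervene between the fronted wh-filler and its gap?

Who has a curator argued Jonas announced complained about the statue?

2

"who" is extracted from the subject of "complained".
Boundaries crossed, outermost first: [Ø], [Ø] — 2 in total.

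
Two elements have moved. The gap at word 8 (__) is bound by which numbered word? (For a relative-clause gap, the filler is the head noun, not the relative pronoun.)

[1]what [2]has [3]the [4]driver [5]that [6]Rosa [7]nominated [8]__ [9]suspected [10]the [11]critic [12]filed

4

The marked gap is inside the relative clause, the direct object of "nominated".
Its filler is the head noun "driver" (via "that"), at word 4.
(The other dependency links word 1 to a gap after word 12.)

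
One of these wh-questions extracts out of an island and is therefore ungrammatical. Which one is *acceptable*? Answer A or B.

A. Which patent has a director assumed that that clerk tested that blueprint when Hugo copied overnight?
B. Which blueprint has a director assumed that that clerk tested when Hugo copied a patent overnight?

In A, the wh-phrase is extracted from inside an adjunct island (introduced by "when"), which blocks movement.
In B, the extraction path crosses only that-complement boundaries, which are transparent.
So B is grammatical.

B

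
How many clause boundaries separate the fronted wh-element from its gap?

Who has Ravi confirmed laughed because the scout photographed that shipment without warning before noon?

"who" is extracted from the subject of "laughed".
Boundaries crossed, outermost first: [Ø] — 1 in total.

1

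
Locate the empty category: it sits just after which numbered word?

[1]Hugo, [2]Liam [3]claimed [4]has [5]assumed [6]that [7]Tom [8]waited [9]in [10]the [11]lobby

The displaced element is "Hugo" (word 1).
It is linked across 1 clause boundary (Ø).
It functions as the subject of "assumed", so the gap sits immediately after word 3 ("claimed").
Base order: Liam claimed that Hugo has assumed that Tom waited in the lobby.

3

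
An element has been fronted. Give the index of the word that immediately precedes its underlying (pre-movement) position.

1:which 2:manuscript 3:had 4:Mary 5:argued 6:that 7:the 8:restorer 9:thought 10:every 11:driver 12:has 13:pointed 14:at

The displaced element is "which manuscript" (word 2).
It is linked across 2 clause boundaries (that → Ø).
It functions as the object of the preposition "at" of "pointed", so the gap sits immediately after word 14 ("at").
Base order: Mary had argued that the restorer thought every driver has pointed at which manuscript.

14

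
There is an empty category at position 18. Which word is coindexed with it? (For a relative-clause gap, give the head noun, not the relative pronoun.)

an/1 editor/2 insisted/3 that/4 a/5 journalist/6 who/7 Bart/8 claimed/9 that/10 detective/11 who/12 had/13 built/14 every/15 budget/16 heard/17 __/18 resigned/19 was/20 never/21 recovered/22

The gap at 18 is the subject of "resigned", inside a relative clause.
The relative pronoun is "who" (word 7); it is bound by the head noun immediately before it.
Its filler is the head noun "journalist", at word 6.

6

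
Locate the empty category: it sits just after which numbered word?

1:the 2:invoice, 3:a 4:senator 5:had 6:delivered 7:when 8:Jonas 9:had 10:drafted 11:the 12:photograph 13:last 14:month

6

The displaced element is "the invoice" (word 2).
It functions as the direct object of "delivered", so the gap sits immediately after word 6 ("delivered").
Base order: A senator had delivered the invoice when Jonas had drafted the photograph last month.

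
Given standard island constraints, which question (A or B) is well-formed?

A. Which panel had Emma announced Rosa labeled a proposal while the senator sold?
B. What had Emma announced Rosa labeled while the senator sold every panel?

B

In A, the wh-phrase is extracted from inside an adjunct island (introduced by "while"), which blocks movement.
In B, the extraction path crosses only that-complement boundaries, which are transparent.
So B is grammatical.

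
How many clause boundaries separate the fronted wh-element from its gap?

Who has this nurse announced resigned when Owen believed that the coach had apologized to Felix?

1

"who" is extracted from the subject of "resigned".
Boundaries crossed, outermost first: [Ø] — 1 in total.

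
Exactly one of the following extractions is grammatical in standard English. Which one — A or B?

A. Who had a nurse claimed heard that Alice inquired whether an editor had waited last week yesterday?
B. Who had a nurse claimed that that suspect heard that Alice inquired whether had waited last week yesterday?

In B, the wh-phrase is extracted from inside a wh-island (introduced by "whether"), which blocks movement.
In A, the extraction path crosses only that-complement boundaries, which are transparent.
So A is grammatical.

A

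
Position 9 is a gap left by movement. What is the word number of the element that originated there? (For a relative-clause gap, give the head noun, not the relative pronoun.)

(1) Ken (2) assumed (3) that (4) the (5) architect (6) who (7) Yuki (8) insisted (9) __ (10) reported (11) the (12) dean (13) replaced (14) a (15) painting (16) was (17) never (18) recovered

The gap at 9 is the subject of "reported", inside a relative clause.
The relative pronoun is "who" (word 6); it is bound by the head noun immediately before it.
Its filler is the head noun "architect", at word 5.

5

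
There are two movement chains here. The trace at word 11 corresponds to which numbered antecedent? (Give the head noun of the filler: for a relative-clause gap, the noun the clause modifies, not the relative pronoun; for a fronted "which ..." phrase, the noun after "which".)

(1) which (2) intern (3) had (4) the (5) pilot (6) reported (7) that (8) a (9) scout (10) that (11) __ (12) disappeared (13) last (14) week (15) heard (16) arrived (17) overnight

The marked gap is inside the relative clause, the subject of "disappeared".
Its filler is the head noun "scout" (via "that"), at word 9.
(The other dependency links word 2 to a gap after word 15.)

9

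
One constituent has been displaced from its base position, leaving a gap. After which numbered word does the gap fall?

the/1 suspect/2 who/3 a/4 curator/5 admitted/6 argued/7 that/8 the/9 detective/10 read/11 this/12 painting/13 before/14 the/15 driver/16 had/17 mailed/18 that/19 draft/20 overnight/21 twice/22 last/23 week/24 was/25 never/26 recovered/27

The displaced element is "the suspect" (word 2).
It is linked across 1 clause boundary (Ø).
It functions as the subject of "argued", so the gap sits immediately after word 6 ("admitted").
Base order: A curator admitted that the suspect argued that the detective read this painting before the driver had mailed that draft overnight twice last week.

6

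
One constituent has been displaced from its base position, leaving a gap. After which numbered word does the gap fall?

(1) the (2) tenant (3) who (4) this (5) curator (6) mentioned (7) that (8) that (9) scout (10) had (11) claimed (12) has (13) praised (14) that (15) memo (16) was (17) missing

11

The displaced element is "the tenant" (word 2).
It is linked across 2 clause boundaries (that → Ø).
It functions as the subject of "praised", so the gap sits immediately after word 11 ("claimed").
Base order: This curator mentioned that that scout had claimed that the tenant has praised that memo.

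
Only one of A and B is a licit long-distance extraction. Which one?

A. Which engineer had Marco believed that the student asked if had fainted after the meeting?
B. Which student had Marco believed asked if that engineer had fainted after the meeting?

B

In A, the wh-phrase is extracted from inside a wh-island (introduced by "if"), which blocks movement.
In B, the extraction path crosses only that-complement boundaries, which are transparent.
So B is grammatical.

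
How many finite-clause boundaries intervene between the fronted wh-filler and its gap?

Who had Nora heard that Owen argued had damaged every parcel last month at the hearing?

"who" is extracted from the subject of "damaged".
Boundaries crossed, outermost first: [that], [Ø] — 2 in total.

2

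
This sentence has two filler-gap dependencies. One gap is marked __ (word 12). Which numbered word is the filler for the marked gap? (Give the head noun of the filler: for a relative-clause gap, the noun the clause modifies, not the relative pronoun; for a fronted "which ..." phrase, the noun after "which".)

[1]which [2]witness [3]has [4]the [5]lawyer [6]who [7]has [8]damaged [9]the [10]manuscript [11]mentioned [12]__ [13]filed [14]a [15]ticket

The marked gap is the subject of "filed".
Its filler is the fronted wh-phrase "which witness", at word 2.
(The other dependency links word 5 to a gap after word 6.)

2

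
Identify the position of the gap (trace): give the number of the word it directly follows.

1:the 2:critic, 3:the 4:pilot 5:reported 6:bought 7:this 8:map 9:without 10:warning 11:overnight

The displaced element is "the critic" (word 2).
It is linked across 1 clause boundary (Ø).
It functions as the subject of "bought", so the gap sits immediately after word 5 ("reported").
Base order: The pilot reported the critic bought this map without warning overnight.

5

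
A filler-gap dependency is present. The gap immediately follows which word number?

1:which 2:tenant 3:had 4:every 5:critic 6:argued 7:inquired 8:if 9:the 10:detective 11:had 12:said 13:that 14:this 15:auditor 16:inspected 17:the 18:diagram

The displaced element is "which tenant" (word 2).
It is linked across 1 clause boundary (Ø).
It functions as the subject of "inquired", so the gap sits immediately after word 6 ("argued").
Base order: Every critic had argued which tenant inquired if the detective had said that this auditor inspected the diagram.

6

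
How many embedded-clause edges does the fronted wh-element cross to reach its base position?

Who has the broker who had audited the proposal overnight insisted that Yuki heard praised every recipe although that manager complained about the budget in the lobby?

"who" is extracted from the subject of "praised".
Boundaries crossed, outermost first: [that], [Ø] — 2 in total.

2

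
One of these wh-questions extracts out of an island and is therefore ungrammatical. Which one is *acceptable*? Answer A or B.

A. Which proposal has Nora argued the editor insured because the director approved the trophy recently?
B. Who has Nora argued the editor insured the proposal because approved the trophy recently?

In B, the wh-phrase is extracted from inside an adjunct island (introduced by "because"), which blocks movement.
In A, the extraction path crosses only that-complement boundaries, which are transparent.
So A is grammatical.

A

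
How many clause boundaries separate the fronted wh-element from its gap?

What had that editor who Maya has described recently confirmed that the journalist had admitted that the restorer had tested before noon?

"what" is extracted from the object of "tested".
Boundaries crossed, outermost first: [that], [that] — 2 in total.

2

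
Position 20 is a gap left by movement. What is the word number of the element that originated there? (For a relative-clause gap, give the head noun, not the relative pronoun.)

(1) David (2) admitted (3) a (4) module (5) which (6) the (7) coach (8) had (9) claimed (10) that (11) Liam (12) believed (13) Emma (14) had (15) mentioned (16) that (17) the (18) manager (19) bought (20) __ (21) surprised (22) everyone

The gap at 20 is the object of "bought", inside a relative clause.
The relative pronoun is "which" (word 5); it is bound by the head noun immediately before it.
Its filler is the head noun "module", at word 4.

4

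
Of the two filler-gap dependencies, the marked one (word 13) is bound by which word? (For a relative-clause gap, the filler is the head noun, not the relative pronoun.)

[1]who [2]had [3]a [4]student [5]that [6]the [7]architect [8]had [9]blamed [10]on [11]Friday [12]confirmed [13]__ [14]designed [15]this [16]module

1

The marked gap is the subject of "designed".
Its filler is the fronted wh-phrase "who", at word 1.
(The other dependency links word 4 to a gap after word 9.)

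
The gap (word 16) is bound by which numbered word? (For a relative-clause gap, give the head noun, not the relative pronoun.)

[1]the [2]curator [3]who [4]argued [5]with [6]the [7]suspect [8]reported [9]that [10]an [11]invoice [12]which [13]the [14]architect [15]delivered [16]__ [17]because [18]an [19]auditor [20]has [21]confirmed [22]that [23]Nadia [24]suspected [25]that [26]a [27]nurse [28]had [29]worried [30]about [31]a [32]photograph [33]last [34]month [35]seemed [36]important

The gap at 16 is the object of "delivered", inside a relative clause.
The relative pronoun is "which" (word 12); it is bound by the head noun immediately before it.
Its filler is the head noun "invoice", at word 11.

11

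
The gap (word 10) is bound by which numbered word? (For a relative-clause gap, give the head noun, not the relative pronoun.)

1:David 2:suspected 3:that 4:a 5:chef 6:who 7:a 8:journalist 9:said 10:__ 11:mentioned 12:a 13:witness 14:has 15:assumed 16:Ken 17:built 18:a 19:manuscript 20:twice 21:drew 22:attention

5

The gap at 10 is the subject of "mentioned", inside a relative clause.
The relative pronoun is "who" (word 6); it is bound by the head noun immediately before it.
Its filler is the head noun "chef", at word 5.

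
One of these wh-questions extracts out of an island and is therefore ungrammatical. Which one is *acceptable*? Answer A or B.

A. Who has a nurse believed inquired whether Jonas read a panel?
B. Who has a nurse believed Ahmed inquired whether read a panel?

A

In B, the wh-phrase is extracted from inside a wh-island (introduced by "whether"), which blocks movement.
In A, the extraction path crosses only that-complement boundaries, which are transparent.
So A is grammatical.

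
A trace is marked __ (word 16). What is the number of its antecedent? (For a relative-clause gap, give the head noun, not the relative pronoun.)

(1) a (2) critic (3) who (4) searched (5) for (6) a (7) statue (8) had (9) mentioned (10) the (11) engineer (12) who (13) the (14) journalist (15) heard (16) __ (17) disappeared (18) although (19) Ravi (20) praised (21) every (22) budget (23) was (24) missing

11

The gap at 16 is the subject of "disappeared", inside a relative clause.
The relative pronoun is "who" (word 12); it is bound by the head noun immediately before it.
Its filler is the head noun "engineer", at word 11.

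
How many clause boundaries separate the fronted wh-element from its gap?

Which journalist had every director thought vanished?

1

"which journalist" is extracted from the subject of "vanished".
Boundaries crossed, outermost first: [Ø] — 1 in total.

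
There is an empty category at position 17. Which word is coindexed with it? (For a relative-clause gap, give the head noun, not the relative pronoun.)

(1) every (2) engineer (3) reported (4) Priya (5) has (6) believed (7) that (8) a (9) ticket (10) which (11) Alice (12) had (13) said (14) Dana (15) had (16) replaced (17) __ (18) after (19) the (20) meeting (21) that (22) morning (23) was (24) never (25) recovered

The gap at 17 is the object of "replaced", inside a relative clause.
The relative pronoun is "which" (word 10); it is bound by the head noun immediately before it.
Its filler is the head noun "ticket", at word 9.

9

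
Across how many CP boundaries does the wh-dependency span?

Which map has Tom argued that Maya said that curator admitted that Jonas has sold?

3

"which map" is extracted from the object of "sold".
Boundaries crossed, outermost first: [that], [Ø], [that] — 3 in total.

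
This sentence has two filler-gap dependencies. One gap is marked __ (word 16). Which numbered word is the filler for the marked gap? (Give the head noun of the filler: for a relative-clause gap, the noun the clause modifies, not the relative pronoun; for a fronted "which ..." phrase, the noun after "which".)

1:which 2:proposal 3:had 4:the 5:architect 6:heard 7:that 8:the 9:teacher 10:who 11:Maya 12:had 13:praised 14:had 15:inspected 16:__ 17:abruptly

The marked gap is the direct object of "inspected".
Its filler is the fronted wh-phrase "which proposal", at word 2.
(The other dependency links word 9 to a gap after word 13.)

2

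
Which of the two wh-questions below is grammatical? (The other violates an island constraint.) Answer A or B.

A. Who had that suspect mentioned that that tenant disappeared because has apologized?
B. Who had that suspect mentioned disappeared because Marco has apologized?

In A, the wh-phrase is extracted from inside an adjunct island (introduced by "because"), which blocks movement.
In B, the extraction path crosses only that-complement boundaries, which are transparent.
So B is grammatical.

B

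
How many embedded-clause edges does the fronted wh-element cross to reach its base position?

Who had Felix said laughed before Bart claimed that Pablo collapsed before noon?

"who" is extracted from the subject of "laughed".
Boundaries crossed, outermost first: [Ø] — 1 in total.

1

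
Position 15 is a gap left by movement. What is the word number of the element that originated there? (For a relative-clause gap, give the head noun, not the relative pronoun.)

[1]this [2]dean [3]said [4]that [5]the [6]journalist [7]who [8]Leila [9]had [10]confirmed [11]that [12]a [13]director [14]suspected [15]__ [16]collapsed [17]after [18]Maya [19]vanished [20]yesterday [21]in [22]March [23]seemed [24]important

6

The gap at 15 is the subject of "collapsed", inside a relative clause.
The relative pronoun is "who" (word 7); it is bound by the head noun immediately before it.
Its filler is the head noun "journalist", at word 6.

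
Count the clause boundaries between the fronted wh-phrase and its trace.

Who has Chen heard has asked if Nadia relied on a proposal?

"who" is extracted from the subject of "asked".
Boundaries crossed, outermost first: [Ø] — 1 in total.

1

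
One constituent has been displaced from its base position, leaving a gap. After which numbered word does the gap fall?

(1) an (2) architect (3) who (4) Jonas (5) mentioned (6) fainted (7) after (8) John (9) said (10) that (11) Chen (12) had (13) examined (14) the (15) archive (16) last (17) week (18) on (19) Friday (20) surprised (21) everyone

The displaced element is "an architect" (word 2).
It is linked across 1 clause boundary (Ø).
It functions as the subject of "fainted", so the gap sits immediately after word 5 ("mentioned").
Base order: Jonas mentioned that an architect fainted after John said that Chen had examined the archive last week on Friday.

5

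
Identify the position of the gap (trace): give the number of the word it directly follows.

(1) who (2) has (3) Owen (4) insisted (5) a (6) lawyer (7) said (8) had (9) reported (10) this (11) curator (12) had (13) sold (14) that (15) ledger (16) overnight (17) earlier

The displaced element is "who" (word 1).
It is linked across 2 clause boundaries (Ø → Ø).
It functions as the subject of "reported", so the gap sits immediately after word 7 ("said").
Base order: Owen has insisted a lawyer said who had reported this curator had sold that ledger overnight earlier.

7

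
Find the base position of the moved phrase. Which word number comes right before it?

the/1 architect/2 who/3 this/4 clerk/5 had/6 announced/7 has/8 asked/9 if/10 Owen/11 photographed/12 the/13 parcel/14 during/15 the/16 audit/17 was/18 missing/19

7

The displaced element is "the architect" (word 2).
It is linked across 1 clause boundary (Ø).
It functions as the subject of "asked", so the gap sits immediately after word 7 ("announced").
Base order: This clerk had announced that the architect has asked if Owen photographed the parcel during the audit.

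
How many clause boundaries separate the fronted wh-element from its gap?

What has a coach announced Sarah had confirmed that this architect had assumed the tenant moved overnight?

"what" is extracted from the object of "moved".
Boundaries crossed, outermost first: [Ø], [that], [Ø] — 3 in total.

3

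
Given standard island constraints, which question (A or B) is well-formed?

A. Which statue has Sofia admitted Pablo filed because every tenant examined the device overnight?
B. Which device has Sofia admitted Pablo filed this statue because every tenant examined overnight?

A

In B, the wh-phrase is extracted from inside an adjunct island (introduced by "because"), which blocks movement.
In A, the extraction path crosses only that-complement boundaries, which are transparent.
So A is grammatical.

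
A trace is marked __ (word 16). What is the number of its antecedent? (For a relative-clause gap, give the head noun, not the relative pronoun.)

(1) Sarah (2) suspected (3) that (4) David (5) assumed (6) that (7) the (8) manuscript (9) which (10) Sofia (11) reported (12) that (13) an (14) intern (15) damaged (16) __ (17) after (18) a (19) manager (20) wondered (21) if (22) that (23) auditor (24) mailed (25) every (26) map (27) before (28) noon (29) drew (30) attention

8

The gap at 16 is the object of "damaged", inside a relative clause.
The relative pronoun is "which" (word 9); it is bound by the head noun immediately before it.
Its filler is the head noun "manuscript", at word 8.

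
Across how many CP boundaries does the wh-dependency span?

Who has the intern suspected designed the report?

"who" is extracted from the subject of "designed".
Boundaries crossed, outermost first: [Ø] — 1 in total.

1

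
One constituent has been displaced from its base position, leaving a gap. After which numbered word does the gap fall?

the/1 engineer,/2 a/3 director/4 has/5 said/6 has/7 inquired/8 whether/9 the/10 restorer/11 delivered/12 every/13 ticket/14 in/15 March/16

The displaced element is "the engineer" (word 2).
It is linked across 1 clause boundary (Ø).
It functions as the subject of "inquired", so the gap sits immediately after word 6 ("said").
Base order: A director has said that the engineer has inquired whether the restorer delivered every ticket in March.

6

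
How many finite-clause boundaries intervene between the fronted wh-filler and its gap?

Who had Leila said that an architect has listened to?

"who" is extracted from the PP object of "listened".
Boundaries crossed, outermost first: [that] — 1 in total.

1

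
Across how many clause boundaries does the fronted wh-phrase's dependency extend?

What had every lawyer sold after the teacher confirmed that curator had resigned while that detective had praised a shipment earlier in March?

0

"what" originates inside the matrix clause — no clause boundary is crossed.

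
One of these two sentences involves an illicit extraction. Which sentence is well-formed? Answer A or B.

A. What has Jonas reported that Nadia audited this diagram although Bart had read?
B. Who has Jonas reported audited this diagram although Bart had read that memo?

In A, the wh-phrase is extracted from inside an adjunct island (introduced by "although"), which blocks movement.
In B, the extraction path crosses only that-complement boundaries, which are transparent.
So B is grammatical.

B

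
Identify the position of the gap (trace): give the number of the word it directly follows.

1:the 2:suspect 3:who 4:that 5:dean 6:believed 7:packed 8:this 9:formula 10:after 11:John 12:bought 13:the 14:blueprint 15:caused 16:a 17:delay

The displaced element is "the suspect" (word 2).
It is linked across 1 clause boundary (Ø).
It functions as the subject of "packed", so the gap sits immediately after word 6 ("believed").
Base order: That dean believed that the suspect packed this formula after John bought the blueprint.

6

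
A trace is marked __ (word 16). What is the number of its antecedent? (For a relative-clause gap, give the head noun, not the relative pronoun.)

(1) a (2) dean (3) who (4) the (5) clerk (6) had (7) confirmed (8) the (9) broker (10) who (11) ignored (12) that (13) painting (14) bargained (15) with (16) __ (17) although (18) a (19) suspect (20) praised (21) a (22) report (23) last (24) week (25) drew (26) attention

2

The gap at 16 is the prepositional object of "bargained", inside a relative clause.
The relative pronoun is "who" (word 3); it is bound by the head noun immediately before it.
Its filler is the head noun "dean", at word 2.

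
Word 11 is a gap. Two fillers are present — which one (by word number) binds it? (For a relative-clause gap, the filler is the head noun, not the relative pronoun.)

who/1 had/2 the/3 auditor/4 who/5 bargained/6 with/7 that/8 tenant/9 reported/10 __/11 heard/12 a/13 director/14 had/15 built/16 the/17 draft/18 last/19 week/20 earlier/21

The marked gap is the subject of "heard".
Its filler is the fronted wh-phrase "who", at word 1.
(The other dependency links word 4 to a gap after word 5.)

1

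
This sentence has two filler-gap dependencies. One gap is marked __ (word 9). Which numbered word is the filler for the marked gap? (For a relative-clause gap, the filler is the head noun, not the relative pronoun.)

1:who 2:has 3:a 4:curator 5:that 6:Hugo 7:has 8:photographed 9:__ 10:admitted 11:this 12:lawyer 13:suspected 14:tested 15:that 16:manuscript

4

The marked gap is inside the relative clause, the direct object of "photographed".
Its filler is the head noun "curator" (via "that"), at word 4.
(The other dependency links word 1 to a gap after word 13.)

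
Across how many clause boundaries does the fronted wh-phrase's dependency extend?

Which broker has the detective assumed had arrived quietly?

1

"which broker" is extracted from the subject of "arrived".
Boundaries crossed, outermost first: [Ø] — 1 in total.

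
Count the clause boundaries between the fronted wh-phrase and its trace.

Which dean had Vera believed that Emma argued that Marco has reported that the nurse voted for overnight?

3

"which dean" is extracted from the PP object of "voted".
Boundaries crossed, outermost first: [that], [that], [that] — 3 in total.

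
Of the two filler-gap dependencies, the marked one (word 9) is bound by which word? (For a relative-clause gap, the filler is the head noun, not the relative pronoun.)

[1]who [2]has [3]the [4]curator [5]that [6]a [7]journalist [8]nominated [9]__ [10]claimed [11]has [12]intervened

4

The marked gap is inside the relative clause, the direct object of "nominated".
Its filler is the head noun "curator" (via "that"), at word 4.
(The other dependency links word 1 to a gap after word 10.)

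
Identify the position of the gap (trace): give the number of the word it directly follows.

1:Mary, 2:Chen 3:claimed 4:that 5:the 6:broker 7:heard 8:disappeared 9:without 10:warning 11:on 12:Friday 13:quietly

The displaced element is "Mary" (word 1).
It is linked across 2 clause boundaries (that → Ø).
It functions as the subject of "disappeared", so the gap sits immediately after word 7 ("heard").
Base order: Chen claimed that the broker heard that Mary disappeared without warning on Friday quietly.

7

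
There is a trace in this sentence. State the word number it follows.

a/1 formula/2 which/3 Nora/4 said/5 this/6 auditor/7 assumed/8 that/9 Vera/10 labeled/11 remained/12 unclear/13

The displaced element is "a formula" (word 2).
It is linked across 2 clause boundaries (Ø → that).
It functions as the direct object of "labeled", so the gap sits immediately after word 11 ("labeled").
Base order: Nora said this auditor assumed that Vera labeled a formula.

11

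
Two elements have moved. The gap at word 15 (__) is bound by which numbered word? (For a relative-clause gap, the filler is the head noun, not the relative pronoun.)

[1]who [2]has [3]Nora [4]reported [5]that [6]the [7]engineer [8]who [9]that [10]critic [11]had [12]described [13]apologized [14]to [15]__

1

The marked gap is the object of the preposition "to" of "apologized".
Its filler is the fronted wh-phrase "who", at word 1.
(The other dependency links word 7 to a gap after word 12.)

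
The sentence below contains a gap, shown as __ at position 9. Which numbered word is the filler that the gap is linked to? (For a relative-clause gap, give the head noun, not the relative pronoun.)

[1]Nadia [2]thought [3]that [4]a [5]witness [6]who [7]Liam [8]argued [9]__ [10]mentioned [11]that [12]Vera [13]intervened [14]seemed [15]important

The gap at 9 is the subject of "mentioned", inside a relative clause.
The relative pronoun is "who" (word 6); it is bound by the head noun immediately before it.
Its filler is the head noun "witness", at word 5.

5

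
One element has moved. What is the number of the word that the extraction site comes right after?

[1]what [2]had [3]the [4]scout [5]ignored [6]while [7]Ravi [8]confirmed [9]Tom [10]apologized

5

The displaced element is "what" (word 1).
It functions as the direct object of "ignored", so the gap sits immediately after word 5 ("ignored").
Base order: The scout had ignored what while Ravi confirmed Tom apologized.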